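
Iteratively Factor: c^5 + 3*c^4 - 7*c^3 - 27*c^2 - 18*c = (c + 3)*(c^4 - 7*c^2 - 6*c) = c*(c + 3)*(c^3 - 7*c - 6) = c*(c + 1)*(c + 3)*(c^2 - c - 6) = c*(c + 1)*(c + 2)*(c + 3)*(c - 3)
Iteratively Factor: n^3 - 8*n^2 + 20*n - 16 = (n - 2)*(n^2 - 6*n + 8) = (n - 4)*(n - 2)*(n - 2)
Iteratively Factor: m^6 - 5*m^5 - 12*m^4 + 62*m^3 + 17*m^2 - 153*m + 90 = (m - 3)*(m^5 - 2*m^4 - 18*m^3 + 8*m^2 + 41*m - 30) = (m - 3)*(m + 2)*(m^4 - 4*m^3 - 10*m^2 + 28*m - 15) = (m - 3)*(m - 1)*(m + 2)*(m^3 - 3*m^2 - 13*m + 15) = (m - 3)*(m - 1)^2*(m + 2)*(m^2 - 2*m - 15) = (m - 3)*(m - 1)^2*(m + 2)*(m + 3)*(m - 5)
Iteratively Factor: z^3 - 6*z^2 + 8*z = (z)*(z^2 - 6*z + 8) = z*(z - 4)*(z - 2)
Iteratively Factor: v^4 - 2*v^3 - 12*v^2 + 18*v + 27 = (v - 3)*(v^3 + v^2 - 9*v - 9) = (v - 3)*(v + 1)*(v^2 - 9) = (v - 3)*(v + 1)*(v + 3)*(v - 3)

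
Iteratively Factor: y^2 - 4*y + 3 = (y - 3)*(y - 1)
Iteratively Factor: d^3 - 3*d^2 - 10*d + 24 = (d + 3)*(d^2 - 6*d + 8) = (d - 2)*(d + 3)*(d - 4)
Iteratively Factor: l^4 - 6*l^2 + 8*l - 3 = (l - 1)*(l^3 + l^2 - 5*l + 3) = (l - 1)^2*(l^2 + 2*l - 3) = (l - 1)^2*(l + 3)*(l - 1)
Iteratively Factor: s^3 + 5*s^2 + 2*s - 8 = (s - 1)*(s^2 + 6*s + 8) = (s - 1)*(s + 4)*(s + 2)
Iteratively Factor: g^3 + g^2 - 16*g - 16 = (g - 4)*(g^2 + 5*g + 4) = (g - 4)*(g + 4)*(g + 1)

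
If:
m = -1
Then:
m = -1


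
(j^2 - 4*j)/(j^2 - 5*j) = (j - 4)/(j - 5)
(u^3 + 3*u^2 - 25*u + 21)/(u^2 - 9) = (u^2 + 6*u - 7)/(u + 3)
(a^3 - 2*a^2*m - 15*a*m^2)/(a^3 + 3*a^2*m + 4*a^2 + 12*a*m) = (a - 5*m)/(a + 4)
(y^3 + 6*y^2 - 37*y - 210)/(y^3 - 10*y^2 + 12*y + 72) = (y^2 + 12*y + 35)/(y^2 - 4*y - 12)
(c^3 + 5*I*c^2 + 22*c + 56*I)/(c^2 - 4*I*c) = c + 9*I - 14/c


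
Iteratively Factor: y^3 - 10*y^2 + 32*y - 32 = (y - 4)*(y^2 - 6*y + 8) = (y - 4)*(y - 2)*(y - 4)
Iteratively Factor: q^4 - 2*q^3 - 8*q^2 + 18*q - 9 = (q - 1)*(q^3 - q^2 - 9*q + 9) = (q - 1)*(q + 3)*(q^2 - 4*q + 3) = (q - 3)*(q - 1)*(q + 3)*(q - 1)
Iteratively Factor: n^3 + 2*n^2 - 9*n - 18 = (n + 3)*(n^2 - n - 6) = (n - 3)*(n + 3)*(n + 2)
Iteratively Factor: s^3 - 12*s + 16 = (s - 2)*(s^2 + 2*s - 8) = (s - 2)*(s + 4)*(s - 2)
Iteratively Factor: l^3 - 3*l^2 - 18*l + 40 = (l - 5)*(l^2 + 2*l - 8) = (l - 5)*(l + 4)*(l - 2)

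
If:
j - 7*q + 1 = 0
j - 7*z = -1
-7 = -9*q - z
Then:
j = 39/10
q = 7/10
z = 7/10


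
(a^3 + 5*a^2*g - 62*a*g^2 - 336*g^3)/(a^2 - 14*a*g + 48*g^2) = (a^2 + 13*a*g + 42*g^2)/(a - 6*g)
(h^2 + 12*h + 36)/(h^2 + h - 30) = (h + 6)/(h - 5)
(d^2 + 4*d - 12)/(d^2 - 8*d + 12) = (d + 6)/(d - 6)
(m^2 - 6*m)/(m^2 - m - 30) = m/(m + 5)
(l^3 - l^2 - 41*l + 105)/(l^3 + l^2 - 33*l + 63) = (l - 5)/(l - 3)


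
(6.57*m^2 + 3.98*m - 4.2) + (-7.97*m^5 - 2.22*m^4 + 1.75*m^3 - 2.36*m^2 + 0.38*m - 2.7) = -7.97*m^5 - 2.22*m^4 + 1.75*m^3 + 4.21*m^2 + 4.36*m - 6.9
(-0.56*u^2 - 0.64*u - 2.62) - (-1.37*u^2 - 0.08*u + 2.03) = 0.81*u^2 - 0.56*u - 4.65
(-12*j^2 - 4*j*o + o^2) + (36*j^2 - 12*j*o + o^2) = 24*j^2 - 16*j*o + 2*o^2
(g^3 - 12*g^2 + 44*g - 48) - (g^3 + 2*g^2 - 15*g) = -14*g^2 + 59*g - 48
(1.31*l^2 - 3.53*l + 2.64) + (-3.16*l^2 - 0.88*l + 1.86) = -1.85*l^2 - 4.41*l + 4.5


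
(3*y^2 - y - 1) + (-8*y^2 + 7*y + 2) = -5*y^2 + 6*y + 1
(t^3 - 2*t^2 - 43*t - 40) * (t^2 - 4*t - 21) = t^5 - 6*t^4 - 56*t^3 + 174*t^2 + 1063*t + 840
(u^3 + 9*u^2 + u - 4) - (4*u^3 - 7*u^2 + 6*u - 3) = -3*u^3 + 16*u^2 - 5*u - 1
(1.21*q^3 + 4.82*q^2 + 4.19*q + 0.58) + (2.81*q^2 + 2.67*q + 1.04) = 1.21*q^3 + 7.63*q^2 + 6.86*q + 1.62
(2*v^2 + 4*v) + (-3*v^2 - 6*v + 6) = -v^2 - 2*v + 6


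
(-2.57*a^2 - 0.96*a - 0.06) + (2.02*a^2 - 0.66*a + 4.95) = -0.55*a^2 - 1.62*a + 4.89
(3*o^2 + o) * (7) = 21*o^2 + 7*o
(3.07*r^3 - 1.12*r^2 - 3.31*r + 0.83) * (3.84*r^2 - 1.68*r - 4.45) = 11.7888*r^5 - 9.4584*r^4 - 24.4903*r^3 + 13.732*r^2 + 13.3351*r - 3.6935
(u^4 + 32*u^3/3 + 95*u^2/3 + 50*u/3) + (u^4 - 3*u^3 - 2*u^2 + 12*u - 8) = 2*u^4 + 23*u^3/3 + 89*u^2/3 + 86*u/3 - 8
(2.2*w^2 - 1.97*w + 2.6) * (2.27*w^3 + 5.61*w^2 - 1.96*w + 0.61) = 4.994*w^5 + 7.8701*w^4 - 9.4617*w^3 + 19.7892*w^2 - 6.2977*w + 1.586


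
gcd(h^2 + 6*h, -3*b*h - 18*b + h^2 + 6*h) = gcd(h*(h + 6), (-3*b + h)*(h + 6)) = h + 6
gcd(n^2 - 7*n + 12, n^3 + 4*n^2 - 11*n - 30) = n - 3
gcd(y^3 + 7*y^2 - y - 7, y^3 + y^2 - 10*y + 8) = y - 1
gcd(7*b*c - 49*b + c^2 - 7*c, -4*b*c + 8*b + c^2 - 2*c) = 1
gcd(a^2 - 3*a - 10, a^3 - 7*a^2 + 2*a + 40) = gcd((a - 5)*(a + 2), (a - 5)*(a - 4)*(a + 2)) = a^2 - 3*a - 10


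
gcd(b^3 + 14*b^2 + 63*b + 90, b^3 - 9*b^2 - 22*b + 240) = b + 5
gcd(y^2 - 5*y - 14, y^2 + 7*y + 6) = 1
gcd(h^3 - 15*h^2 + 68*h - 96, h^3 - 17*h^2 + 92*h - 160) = h^2 - 12*h + 32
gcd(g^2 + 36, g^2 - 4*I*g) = 1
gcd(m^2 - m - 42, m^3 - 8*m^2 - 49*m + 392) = m - 7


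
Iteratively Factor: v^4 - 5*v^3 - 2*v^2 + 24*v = (v - 4)*(v^3 - v^2 - 6*v) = (v - 4)*(v + 2)*(v^2 - 3*v) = v*(v - 4)*(v + 2)*(v - 3)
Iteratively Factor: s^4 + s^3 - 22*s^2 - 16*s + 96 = (s - 2)*(s^3 + 3*s^2 - 16*s - 48) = (s - 4)*(s - 2)*(s^2 + 7*s + 12) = (s - 4)*(s - 2)*(s + 4)*(s + 3)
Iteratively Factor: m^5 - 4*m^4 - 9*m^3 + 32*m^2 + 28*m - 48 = (m - 3)*(m^4 - m^3 - 12*m^2 - 4*m + 16) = (m - 4)*(m - 3)*(m^3 + 3*m^2 - 4) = (m - 4)*(m - 3)*(m + 2)*(m^2 + m - 2) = (m - 4)*(m - 3)*(m - 1)*(m + 2)*(m + 2)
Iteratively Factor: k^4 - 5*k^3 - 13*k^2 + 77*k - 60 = (k - 1)*(k^3 - 4*k^2 - 17*k + 60) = (k - 3)*(k - 1)*(k^2 - k - 20) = (k - 5)*(k - 3)*(k - 1)*(k + 4)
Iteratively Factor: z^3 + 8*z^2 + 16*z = (z + 4)*(z^2 + 4*z) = (z + 4)^2*(z)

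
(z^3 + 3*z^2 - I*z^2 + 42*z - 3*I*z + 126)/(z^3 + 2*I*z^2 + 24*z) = (z^2 + z*(3 - 7*I) - 21*I)/(z*(z - 4*I))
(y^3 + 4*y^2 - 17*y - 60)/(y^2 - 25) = (y^2 - y - 12)/(y - 5)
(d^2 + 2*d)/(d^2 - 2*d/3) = 3*(d + 2)/(3*d - 2)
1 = 1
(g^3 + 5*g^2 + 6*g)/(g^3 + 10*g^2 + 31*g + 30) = g/(g + 5)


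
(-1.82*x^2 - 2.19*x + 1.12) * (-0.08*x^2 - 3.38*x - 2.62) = 0.1456*x^4 + 6.3268*x^3 + 12.081*x^2 + 1.9522*x - 2.9344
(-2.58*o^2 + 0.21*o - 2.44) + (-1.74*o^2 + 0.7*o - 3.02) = -4.32*o^2 + 0.91*o - 5.46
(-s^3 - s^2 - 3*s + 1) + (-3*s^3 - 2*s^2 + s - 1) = -4*s^3 - 3*s^2 - 2*s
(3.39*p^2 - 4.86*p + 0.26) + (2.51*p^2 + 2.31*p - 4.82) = 5.9*p^2 - 2.55*p - 4.56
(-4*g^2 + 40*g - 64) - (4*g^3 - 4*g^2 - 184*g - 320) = -4*g^3 + 224*g + 256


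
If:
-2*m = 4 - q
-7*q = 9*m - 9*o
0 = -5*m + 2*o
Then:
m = -56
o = -140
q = -108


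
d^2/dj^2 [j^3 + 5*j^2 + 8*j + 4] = 6*j + 10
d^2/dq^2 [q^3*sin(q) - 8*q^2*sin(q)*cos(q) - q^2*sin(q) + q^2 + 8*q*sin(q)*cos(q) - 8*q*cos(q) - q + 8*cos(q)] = -q^3*sin(q) + q^2*sin(q) + 16*q^2*sin(2*q) + 6*q^2*cos(q) + 6*q*sin(q) - 16*q*sin(2*q) + 4*q*cos(q) - 32*q*cos(2*q) + 14*sin(q) - 8*sin(2*q) - 8*cos(q) + 16*cos(2*q) + 2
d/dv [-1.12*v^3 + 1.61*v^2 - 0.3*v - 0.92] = -3.36*v^2 + 3.22*v - 0.3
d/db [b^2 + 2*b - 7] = 2*b + 2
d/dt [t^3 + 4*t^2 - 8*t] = 3*t^2 + 8*t - 8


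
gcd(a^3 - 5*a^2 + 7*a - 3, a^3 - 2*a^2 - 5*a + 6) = a^2 - 4*a + 3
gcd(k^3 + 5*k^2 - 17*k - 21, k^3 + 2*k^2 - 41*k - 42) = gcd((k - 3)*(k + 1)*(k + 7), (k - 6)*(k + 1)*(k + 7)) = k^2 + 8*k + 7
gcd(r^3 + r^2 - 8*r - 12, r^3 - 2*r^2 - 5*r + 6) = r^2 - r - 6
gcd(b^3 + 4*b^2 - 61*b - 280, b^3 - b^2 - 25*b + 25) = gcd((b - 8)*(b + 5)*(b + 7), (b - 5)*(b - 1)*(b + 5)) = b + 5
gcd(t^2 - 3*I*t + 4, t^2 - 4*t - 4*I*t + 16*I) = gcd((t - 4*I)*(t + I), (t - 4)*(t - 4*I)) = t - 4*I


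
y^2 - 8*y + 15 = (y - 5)*(y - 3)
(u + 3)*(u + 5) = u^2 + 8*u + 15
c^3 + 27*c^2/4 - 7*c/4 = c*(c - 1/4)*(c + 7)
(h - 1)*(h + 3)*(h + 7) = h^3 + 9*h^2 + 11*h - 21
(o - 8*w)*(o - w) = o^2 - 9*o*w + 8*w^2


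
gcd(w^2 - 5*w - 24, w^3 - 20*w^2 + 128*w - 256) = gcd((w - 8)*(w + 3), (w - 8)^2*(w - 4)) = w - 8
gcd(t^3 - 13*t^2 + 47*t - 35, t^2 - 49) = t - 7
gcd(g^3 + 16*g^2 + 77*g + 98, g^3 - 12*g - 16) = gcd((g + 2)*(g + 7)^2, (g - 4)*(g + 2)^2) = g + 2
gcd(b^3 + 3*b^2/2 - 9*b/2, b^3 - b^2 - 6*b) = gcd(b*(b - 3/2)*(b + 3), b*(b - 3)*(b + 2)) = b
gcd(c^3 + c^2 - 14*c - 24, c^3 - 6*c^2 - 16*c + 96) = c - 4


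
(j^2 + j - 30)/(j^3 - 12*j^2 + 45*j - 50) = (j + 6)/(j^2 - 7*j + 10)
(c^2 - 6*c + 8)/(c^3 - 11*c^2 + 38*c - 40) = 1/(c - 5)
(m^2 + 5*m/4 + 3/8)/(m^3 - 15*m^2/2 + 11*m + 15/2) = (m + 3/4)/(m^2 - 8*m + 15)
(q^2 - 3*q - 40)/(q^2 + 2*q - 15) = (q - 8)/(q - 3)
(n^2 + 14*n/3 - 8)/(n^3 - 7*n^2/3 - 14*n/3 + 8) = (n + 6)/(n^2 - n - 6)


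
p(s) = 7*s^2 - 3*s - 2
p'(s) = 14*s - 3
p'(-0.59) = -11.26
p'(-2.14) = -32.96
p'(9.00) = 123.00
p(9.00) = 538.00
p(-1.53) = 18.98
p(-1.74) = 24.41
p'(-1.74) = -27.36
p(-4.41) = 147.37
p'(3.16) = 41.24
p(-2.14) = 36.48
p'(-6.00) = -87.00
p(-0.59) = 2.21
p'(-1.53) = -24.42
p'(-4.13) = -60.82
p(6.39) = 264.65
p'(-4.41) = -64.74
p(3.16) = 58.42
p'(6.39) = 86.46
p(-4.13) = 129.79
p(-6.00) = 268.00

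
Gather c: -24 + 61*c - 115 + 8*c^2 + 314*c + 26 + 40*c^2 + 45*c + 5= 48*c^2 + 420*c - 108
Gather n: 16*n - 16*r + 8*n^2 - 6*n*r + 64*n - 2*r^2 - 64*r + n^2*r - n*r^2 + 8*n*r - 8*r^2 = n^2*(r + 8) + n*(-r^2 + 2*r + 80) - 10*r^2 - 80*r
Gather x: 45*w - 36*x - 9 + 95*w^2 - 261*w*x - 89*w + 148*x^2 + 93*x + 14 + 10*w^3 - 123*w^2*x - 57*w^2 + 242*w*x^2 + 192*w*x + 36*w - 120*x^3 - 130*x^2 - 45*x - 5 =10*w^3 + 38*w^2 - 8*w - 120*x^3 + x^2*(242*w + 18) + x*(-123*w^2 - 69*w + 12)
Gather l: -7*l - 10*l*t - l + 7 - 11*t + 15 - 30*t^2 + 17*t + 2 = l*(-10*t - 8) - 30*t^2 + 6*t + 24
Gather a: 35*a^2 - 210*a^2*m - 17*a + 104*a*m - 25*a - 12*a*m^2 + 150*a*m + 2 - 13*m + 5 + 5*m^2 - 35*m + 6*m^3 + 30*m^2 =a^2*(35 - 210*m) + a*(-12*m^2 + 254*m - 42) + 6*m^3 + 35*m^2 - 48*m + 7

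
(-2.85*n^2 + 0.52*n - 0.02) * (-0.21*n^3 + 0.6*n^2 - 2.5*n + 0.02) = 0.5985*n^5 - 1.8192*n^4 + 7.4412*n^3 - 1.369*n^2 + 0.0604*n - 0.0004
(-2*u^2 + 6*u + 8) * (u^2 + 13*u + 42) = -2*u^4 - 20*u^3 + 2*u^2 + 356*u + 336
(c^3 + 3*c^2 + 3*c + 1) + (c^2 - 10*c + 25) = c^3 + 4*c^2 - 7*c + 26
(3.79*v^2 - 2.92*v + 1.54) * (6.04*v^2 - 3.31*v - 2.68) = 22.8916*v^4 - 30.1817*v^3 + 8.8096*v^2 + 2.7282*v - 4.1272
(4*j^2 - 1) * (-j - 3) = -4*j^3 - 12*j^2 + j + 3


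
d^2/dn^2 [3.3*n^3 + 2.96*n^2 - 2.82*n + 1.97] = 19.8*n + 5.92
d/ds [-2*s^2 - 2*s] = -4*s - 2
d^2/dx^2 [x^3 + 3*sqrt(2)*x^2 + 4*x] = 6*x + 6*sqrt(2)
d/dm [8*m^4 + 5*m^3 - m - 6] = 32*m^3 + 15*m^2 - 1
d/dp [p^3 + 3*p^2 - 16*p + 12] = 3*p^2 + 6*p - 16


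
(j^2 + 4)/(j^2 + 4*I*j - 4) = (j - 2*I)/(j + 2*I)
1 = 1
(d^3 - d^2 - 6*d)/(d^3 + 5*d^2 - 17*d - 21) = d*(d + 2)/(d^2 + 8*d + 7)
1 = 1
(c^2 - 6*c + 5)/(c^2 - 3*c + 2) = (c - 5)/(c - 2)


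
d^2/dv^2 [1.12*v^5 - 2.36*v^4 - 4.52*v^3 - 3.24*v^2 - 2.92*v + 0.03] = 22.4*v^3 - 28.32*v^2 - 27.12*v - 6.48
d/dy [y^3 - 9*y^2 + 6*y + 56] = 3*y^2 - 18*y + 6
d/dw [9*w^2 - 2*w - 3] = 18*w - 2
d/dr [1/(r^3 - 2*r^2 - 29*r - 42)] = (-3*r^2 + 4*r + 29)/(-r^3 + 2*r^2 + 29*r + 42)^2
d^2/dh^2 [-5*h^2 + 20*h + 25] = -10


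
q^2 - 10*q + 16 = (q - 8)*(q - 2)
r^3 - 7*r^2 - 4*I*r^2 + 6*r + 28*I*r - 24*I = (r - 6)*(r - 1)*(r - 4*I)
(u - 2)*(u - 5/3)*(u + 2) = u^3 - 5*u^2/3 - 4*u + 20/3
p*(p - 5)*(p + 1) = p^3 - 4*p^2 - 5*p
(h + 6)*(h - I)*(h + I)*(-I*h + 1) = -I*h^4 + h^3 - 6*I*h^3 + 6*h^2 - I*h^2 + h - 6*I*h + 6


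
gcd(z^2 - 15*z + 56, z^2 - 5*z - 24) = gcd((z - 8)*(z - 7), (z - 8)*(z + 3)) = z - 8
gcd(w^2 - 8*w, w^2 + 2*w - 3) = 1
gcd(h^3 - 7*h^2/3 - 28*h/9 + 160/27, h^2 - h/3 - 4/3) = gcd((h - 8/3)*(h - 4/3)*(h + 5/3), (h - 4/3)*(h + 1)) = h - 4/3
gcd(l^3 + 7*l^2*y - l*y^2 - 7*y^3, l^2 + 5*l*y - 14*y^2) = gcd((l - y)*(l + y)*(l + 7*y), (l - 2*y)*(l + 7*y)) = l + 7*y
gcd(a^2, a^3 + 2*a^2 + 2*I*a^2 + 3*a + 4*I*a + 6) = 1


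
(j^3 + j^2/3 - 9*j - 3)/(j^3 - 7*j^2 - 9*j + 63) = (j + 1/3)/(j - 7)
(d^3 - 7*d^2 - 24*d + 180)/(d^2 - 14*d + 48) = (d^2 - d - 30)/(d - 8)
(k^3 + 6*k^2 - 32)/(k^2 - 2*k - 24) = (k^2 + 2*k - 8)/(k - 6)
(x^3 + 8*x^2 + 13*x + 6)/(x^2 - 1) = (x^2 + 7*x + 6)/(x - 1)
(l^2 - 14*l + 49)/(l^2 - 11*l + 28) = (l - 7)/(l - 4)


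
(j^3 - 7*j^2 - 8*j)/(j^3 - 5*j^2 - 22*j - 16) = j/(j + 2)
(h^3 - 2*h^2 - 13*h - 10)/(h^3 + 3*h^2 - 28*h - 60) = (h + 1)/(h + 6)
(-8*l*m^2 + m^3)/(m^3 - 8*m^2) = (-8*l + m)/(m - 8)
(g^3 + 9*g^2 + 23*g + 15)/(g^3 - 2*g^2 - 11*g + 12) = (g^2 + 6*g + 5)/(g^2 - 5*g + 4)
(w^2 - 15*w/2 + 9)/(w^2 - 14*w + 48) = (w - 3/2)/(w - 8)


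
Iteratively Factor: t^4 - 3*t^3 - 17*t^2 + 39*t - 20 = (t + 4)*(t^3 - 7*t^2 + 11*t - 5) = (t - 1)*(t + 4)*(t^2 - 6*t + 5) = (t - 1)^2*(t + 4)*(t - 5)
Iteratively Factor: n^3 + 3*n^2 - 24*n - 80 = (n + 4)*(n^2 - n - 20) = (n - 5)*(n + 4)*(n + 4)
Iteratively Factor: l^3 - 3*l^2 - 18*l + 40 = (l - 2)*(l^2 - l - 20) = (l - 2)*(l + 4)*(l - 5)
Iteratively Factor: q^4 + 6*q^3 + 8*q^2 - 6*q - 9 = (q - 1)*(q^3 + 7*q^2 + 15*q + 9) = (q - 1)*(q + 3)*(q^2 + 4*q + 3) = (q - 1)*(q + 1)*(q + 3)*(q + 3)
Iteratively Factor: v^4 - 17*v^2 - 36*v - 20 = (v + 1)*(v^3 - v^2 - 16*v - 20) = (v + 1)*(v + 2)*(v^2 - 3*v - 10) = (v + 1)*(v + 2)^2*(v - 5)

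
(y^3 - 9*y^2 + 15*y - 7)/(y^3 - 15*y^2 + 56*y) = (y^2 - 2*y + 1)/(y*(y - 8))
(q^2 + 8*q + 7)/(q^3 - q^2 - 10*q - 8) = (q + 7)/(q^2 - 2*q - 8)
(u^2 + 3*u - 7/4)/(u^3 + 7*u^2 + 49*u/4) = (2*u - 1)/(u*(2*u + 7))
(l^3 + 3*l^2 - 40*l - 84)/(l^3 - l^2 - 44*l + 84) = (l + 2)/(l - 2)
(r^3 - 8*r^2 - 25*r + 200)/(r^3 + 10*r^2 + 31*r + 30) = (r^2 - 13*r + 40)/(r^2 + 5*r + 6)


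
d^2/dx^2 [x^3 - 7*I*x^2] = 6*x - 14*I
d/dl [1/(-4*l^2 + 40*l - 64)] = (l - 5)/(2*(l^2 - 10*l + 16)^2)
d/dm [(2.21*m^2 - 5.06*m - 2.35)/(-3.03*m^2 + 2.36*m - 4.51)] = (-10.1162*m^2 - 34.1752*m + 28.3666)/(9.1809*m^4 - 14.3016*m^3 + 32.9002*m^2 - 21.2872*m + 20.3401)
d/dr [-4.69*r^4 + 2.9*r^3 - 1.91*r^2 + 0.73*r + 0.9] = -18.76*r^3 + 8.7*r^2 - 3.82*r + 0.73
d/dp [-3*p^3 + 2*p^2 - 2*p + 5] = -9*p^2 + 4*p - 2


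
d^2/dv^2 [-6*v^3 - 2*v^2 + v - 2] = -36*v - 4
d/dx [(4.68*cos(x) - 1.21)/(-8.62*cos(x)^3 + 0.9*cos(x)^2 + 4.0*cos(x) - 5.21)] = (-80.6832*cos(x)^3 + 35.5026*cos(x)^2 - 2.178*cos(x) + 19.5428)*sin(x)/(74.3044*cos(x)^6 - 15.516*cos(x)^5 - 68.15*cos(x)^4 + 97.0204*cos(x)^3 + 6.622*cos(x)^2 - 41.68*cos(x) + 27.1441)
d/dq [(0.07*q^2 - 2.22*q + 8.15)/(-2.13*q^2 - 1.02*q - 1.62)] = (-4.8*q^2 + 34.4922*q + 11.9094)/(4.5369*q^4 + 4.3452*q^3 + 7.9416*q^2 + 3.3048*q + 2.6244)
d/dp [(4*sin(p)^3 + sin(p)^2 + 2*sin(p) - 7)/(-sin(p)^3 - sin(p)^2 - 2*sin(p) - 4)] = -(3*sin(p)^4 + 12*sin(p)^3 + 69*sin(p)^2 + 22*sin(p) + 22)*cos(p)/(sin(p)^3 + sin(p)^2 + 2*sin(p) + 4)^2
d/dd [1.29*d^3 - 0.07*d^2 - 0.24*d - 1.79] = 3.87*d^2 - 0.14*d - 0.24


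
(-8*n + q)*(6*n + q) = -48*n^2 - 2*n*q + q^2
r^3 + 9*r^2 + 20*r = r*(r + 4)*(r + 5)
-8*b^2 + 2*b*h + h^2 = (-2*b + h)*(4*b + h)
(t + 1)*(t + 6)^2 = t^3 + 13*t^2 + 48*t + 36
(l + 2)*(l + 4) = l^2 + 6*l + 8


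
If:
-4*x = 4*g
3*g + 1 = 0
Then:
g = -1/3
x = 1/3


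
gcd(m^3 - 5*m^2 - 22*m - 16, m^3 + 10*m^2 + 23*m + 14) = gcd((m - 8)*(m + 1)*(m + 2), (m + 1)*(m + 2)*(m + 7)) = m^2 + 3*m + 2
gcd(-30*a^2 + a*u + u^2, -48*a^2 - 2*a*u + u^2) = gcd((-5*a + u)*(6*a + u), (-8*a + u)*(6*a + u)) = 6*a + u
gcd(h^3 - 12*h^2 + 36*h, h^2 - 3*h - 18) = h - 6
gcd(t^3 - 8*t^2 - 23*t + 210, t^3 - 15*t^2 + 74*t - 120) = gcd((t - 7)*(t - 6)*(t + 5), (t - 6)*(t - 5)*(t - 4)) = t - 6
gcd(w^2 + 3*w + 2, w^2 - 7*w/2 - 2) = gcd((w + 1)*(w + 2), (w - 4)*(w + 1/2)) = 1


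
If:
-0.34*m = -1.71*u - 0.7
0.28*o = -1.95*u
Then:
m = 5.02941176470588*u + 2.05882352941176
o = -6.96428571428571*u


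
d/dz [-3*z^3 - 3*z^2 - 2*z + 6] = -9*z^2 - 6*z - 2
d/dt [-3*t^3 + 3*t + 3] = 3 - 9*t^2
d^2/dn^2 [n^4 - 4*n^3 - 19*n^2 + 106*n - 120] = 12*n^2 - 24*n - 38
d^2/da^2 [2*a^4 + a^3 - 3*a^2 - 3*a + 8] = 24*a^2 + 6*a - 6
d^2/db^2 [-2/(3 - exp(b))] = 2*(exp(b) + 3)*exp(b)/(exp(b) - 3)^3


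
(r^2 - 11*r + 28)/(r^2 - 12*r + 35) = (r - 4)/(r - 5)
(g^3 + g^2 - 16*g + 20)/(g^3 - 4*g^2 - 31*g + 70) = (g - 2)/(g - 7)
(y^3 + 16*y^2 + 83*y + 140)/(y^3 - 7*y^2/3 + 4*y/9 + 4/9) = 9*(y^3 + 16*y^2 + 83*y + 140)/(9*y^3 - 21*y^2 + 4*y + 4)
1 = 1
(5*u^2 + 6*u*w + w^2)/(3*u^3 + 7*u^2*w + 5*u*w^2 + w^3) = (5*u + w)/(3*u^2 + 4*u*w + w^2)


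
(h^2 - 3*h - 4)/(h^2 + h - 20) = (h + 1)/(h + 5)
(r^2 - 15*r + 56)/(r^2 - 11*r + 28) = (r - 8)/(r - 4)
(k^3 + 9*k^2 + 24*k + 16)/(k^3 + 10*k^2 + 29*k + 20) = (k + 4)/(k + 5)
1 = 1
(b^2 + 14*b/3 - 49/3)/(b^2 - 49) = (b - 7/3)/(b - 7)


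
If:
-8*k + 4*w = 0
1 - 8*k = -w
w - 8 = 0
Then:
No Solution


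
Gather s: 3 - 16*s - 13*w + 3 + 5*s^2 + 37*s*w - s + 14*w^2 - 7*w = 5*s^2 + s*(37*w - 17) + 14*w^2 - 20*w + 6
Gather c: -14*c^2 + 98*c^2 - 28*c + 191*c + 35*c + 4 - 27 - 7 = 84*c^2 + 198*c - 30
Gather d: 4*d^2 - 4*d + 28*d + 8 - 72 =4*d^2 + 24*d - 64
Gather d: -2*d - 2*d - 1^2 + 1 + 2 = 2 - 4*d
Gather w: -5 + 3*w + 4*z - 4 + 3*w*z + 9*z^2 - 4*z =w*(3*z + 3) + 9*z^2 - 9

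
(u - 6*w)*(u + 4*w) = u^2 - 2*u*w - 24*w^2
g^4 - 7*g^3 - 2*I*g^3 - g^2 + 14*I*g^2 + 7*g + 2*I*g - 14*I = (g - 7)*(g - 1)*(g + 1)*(g - 2*I)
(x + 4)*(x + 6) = x^2 + 10*x + 24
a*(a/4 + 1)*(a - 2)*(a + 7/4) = a^4/4 + 15*a^3/16 - 9*a^2/8 - 7*a/2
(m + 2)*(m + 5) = m^2 + 7*m + 10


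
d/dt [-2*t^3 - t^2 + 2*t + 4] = -6*t^2 - 2*t + 2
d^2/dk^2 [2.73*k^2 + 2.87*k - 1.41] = 5.46000000000000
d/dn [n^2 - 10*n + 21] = 2*n - 10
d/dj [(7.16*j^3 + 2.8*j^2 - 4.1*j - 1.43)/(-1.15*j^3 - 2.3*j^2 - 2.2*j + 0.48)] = (-13.248*j^4 - 40.934*j^3 - 10.2131*j^2 - 3.89*j - 5.114)/(1.3225*j^6 + 5.29*j^5 + 10.35*j^4 + 9.016*j^3 + 2.632*j^2 - 2.112*j + 0.2304)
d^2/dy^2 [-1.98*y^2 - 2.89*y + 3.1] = -3.96000000000000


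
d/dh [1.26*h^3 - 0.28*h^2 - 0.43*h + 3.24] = 3.78*h^2 - 0.56*h - 0.43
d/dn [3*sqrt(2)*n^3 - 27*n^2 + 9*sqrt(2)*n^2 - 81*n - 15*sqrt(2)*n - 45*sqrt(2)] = 9*sqrt(2)*n^2 - 54*n + 18*sqrt(2)*n - 81 - 15*sqrt(2)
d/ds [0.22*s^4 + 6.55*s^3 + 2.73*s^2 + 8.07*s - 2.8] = 0.88*s^3 + 19.65*s^2 + 5.46*s + 8.07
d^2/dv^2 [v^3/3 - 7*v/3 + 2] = 2*v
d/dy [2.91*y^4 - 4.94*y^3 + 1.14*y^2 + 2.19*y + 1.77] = 11.64*y^3 - 14.82*y^2 + 2.28*y + 2.19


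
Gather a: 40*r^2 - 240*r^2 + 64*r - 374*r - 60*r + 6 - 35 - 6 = -200*r^2 - 370*r - 35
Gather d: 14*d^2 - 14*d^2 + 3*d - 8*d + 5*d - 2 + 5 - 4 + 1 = 0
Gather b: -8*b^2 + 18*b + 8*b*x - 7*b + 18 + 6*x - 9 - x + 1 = -8*b^2 + b*(8*x + 11) + 5*x + 10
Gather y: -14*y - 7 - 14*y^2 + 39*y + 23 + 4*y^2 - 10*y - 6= -10*y^2 + 15*y + 10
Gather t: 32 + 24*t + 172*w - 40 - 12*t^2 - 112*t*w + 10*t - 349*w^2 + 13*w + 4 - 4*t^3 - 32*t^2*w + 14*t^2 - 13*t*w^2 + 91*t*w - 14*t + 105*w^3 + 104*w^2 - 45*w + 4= -4*t^3 + t^2*(2 - 32*w) + t*(-13*w^2 - 21*w + 20) + 105*w^3 - 245*w^2 + 140*w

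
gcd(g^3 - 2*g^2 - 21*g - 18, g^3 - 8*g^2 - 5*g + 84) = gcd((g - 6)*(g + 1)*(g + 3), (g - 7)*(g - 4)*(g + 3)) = g + 3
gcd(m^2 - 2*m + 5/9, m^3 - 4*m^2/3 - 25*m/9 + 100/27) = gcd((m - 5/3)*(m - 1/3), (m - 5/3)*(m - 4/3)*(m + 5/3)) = m - 5/3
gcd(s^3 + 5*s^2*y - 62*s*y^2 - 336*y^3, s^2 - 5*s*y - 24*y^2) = -s + 8*y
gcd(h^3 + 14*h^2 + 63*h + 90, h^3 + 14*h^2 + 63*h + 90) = h^3 + 14*h^2 + 63*h + 90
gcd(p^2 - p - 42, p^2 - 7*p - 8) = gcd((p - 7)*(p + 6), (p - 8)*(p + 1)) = 1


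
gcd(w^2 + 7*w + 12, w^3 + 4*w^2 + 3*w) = w + 3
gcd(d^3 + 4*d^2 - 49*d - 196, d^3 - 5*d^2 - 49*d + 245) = d^2 - 49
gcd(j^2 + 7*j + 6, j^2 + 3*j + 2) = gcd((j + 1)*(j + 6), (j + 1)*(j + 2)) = j + 1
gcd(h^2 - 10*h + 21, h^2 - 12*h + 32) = 1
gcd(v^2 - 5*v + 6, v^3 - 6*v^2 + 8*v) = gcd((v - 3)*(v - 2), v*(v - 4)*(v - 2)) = v - 2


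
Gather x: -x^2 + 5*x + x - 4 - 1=-x^2 + 6*x - 5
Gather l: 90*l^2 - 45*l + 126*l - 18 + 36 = 90*l^2 + 81*l + 18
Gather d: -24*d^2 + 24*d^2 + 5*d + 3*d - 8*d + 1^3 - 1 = 0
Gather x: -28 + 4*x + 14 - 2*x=2*x - 14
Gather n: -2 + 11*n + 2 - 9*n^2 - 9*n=-9*n^2 + 2*n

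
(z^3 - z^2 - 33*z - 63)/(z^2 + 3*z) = z - 4 - 21/z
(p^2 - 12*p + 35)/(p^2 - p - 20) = (p - 7)/(p + 4)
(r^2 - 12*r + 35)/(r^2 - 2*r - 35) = (r - 5)/(r + 5)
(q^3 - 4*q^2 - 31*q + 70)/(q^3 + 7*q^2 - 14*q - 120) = (q^2 - 9*q + 14)/(q^2 + 2*q - 24)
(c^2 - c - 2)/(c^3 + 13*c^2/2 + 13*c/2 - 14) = 2*(c^2 - c - 2)/(2*c^3 + 13*c^2 + 13*c - 28)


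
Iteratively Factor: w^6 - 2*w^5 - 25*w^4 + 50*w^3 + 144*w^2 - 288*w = (w + 3)*(w^5 - 5*w^4 - 10*w^3 + 80*w^2 - 96*w) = (w + 3)*(w + 4)*(w^4 - 9*w^3 + 26*w^2 - 24*w) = (w - 3)*(w + 3)*(w + 4)*(w^3 - 6*w^2 + 8*w) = w*(w - 3)*(w + 3)*(w + 4)*(w^2 - 6*w + 8) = w*(w - 4)*(w - 3)*(w + 3)*(w + 4)*(w - 2)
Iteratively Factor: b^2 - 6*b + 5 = (b - 5)*(b - 1)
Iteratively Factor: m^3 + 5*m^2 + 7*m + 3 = (m + 3)*(m^2 + 2*m + 1) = (m + 1)*(m + 3)*(m + 1)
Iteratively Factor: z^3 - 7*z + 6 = (z - 1)*(z^2 + z - 6) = (z - 2)*(z - 1)*(z + 3)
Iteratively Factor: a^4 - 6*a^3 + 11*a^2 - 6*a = (a - 3)*(a^3 - 3*a^2 + 2*a) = a*(a - 3)*(a^2 - 3*a + 2) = a*(a - 3)*(a - 1)*(a - 2)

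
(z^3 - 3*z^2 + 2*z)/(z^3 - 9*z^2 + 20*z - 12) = z/(z - 6)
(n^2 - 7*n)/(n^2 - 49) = n/(n + 7)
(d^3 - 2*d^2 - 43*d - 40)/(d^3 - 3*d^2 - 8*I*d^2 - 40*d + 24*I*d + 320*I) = (d + 1)/(d - 8*I)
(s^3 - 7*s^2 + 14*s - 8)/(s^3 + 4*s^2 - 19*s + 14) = (s - 4)/(s + 7)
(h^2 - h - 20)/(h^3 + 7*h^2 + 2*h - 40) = (h - 5)/(h^2 + 3*h - 10)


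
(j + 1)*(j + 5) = j^2 + 6*j + 5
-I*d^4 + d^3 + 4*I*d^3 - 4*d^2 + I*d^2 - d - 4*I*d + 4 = (d - 4)*(d - 1)*(d + I)*(-I*d - I)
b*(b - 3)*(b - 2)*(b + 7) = b^4 + 2*b^3 - 29*b^2 + 42*b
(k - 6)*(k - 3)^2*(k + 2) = k^4 - 10*k^3 + 21*k^2 + 36*k - 108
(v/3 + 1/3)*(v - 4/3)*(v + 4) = v^3/3 + 11*v^2/9 - 8*v/9 - 16/9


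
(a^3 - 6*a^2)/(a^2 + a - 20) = a^2*(a - 6)/(a^2 + a - 20)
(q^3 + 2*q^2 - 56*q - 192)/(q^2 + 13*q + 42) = (q^2 - 4*q - 32)/(q + 7)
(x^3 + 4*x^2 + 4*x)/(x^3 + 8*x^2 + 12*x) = (x + 2)/(x + 6)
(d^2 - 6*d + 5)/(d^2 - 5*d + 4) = (d - 5)/(d - 4)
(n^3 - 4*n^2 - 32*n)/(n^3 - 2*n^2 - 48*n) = (n + 4)/(n + 6)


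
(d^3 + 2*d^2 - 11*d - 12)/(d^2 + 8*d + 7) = (d^2 + d - 12)/(d + 7)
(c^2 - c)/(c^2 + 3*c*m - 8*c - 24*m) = c*(c - 1)/(c^2 + 3*c*m - 8*c - 24*m)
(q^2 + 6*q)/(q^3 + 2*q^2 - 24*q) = 1/(q - 4)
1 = 1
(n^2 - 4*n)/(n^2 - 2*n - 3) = n*(4 - n)/(-n^2 + 2*n + 3)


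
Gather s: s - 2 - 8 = s - 10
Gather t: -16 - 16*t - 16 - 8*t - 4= -24*t - 36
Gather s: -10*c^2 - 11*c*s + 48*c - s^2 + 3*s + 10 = -10*c^2 + 48*c - s^2 + s*(3 - 11*c) + 10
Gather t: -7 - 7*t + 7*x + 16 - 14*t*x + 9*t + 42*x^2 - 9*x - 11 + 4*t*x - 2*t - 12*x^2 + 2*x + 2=-10*t*x + 30*x^2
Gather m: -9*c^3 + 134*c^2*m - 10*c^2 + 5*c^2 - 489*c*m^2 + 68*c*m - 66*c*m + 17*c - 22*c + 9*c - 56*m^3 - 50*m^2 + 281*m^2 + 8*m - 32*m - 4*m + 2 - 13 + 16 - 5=-9*c^3 - 5*c^2 + 4*c - 56*m^3 + m^2*(231 - 489*c) + m*(134*c^2 + 2*c - 28)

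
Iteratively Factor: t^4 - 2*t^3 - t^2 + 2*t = (t + 1)*(t^3 - 3*t^2 + 2*t) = t*(t + 1)*(t^2 - 3*t + 2) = t*(t - 1)*(t + 1)*(t - 2)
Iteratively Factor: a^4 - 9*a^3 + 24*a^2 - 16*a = (a - 1)*(a^3 - 8*a^2 + 16*a) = (a - 4)*(a - 1)*(a^2 - 4*a) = a*(a - 4)*(a - 1)*(a - 4)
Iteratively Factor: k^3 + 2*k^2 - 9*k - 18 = (k - 3)*(k^2 + 5*k + 6) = (k - 3)*(k + 3)*(k + 2)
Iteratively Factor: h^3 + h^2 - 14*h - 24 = (h - 4)*(h^2 + 5*h + 6) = (h - 4)*(h + 2)*(h + 3)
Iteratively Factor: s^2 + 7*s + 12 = (s + 3)*(s + 4)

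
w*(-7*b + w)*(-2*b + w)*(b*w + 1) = 14*b^3*w^2 - 9*b^2*w^3 + 14*b^2*w + b*w^4 - 9*b*w^2 + w^3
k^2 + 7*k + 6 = (k + 1)*(k + 6)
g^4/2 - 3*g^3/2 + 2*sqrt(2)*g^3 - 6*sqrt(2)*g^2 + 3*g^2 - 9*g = g*(g/2 + sqrt(2)/2)*(g - 3)*(g + 3*sqrt(2))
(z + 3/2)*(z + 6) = z^2 + 15*z/2 + 9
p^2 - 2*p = p*(p - 2)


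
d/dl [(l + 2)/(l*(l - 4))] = (-l^2 - 4*l + 8)/(l^2*(l^2 - 8*l + 16))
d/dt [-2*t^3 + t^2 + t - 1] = -6*t^2 + 2*t + 1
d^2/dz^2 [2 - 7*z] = 0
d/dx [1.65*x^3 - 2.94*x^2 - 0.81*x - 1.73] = 4.95*x^2 - 5.88*x - 0.81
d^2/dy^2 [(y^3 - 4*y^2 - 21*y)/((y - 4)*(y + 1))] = 8*(-5*y^3 - 3*y^2 - 51*y + 47)/(y^6 - 9*y^5 + 15*y^4 + 45*y^3 - 60*y^2 - 144*y - 64)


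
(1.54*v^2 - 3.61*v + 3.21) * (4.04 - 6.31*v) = -9.7174*v^3 + 29.0007*v^2 - 34.8395*v + 12.9684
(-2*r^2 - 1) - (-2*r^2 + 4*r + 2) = -4*r - 3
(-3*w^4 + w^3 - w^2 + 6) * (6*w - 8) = -18*w^5 + 30*w^4 - 14*w^3 + 8*w^2 + 36*w - 48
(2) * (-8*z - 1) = -16*z - 2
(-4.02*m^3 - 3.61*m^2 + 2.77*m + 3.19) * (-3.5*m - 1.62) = 14.07*m^4 + 19.1474*m^3 - 3.8468*m^2 - 15.6524*m - 5.1678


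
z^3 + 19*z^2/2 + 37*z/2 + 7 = (z + 1/2)*(z + 2)*(z + 7)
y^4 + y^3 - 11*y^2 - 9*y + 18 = (y - 3)*(y - 1)*(y + 2)*(y + 3)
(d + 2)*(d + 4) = d^2 + 6*d + 8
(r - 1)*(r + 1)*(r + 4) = r^3 + 4*r^2 - r - 4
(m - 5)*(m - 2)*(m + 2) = m^3 - 5*m^2 - 4*m + 20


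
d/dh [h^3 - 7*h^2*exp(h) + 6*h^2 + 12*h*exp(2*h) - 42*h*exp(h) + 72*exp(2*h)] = -7*h^2*exp(h) + 3*h^2 + 24*h*exp(2*h) - 56*h*exp(h) + 12*h + 156*exp(2*h) - 42*exp(h)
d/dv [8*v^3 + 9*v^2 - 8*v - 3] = 24*v^2 + 18*v - 8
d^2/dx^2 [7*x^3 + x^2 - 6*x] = 42*x + 2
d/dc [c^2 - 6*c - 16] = 2*c - 6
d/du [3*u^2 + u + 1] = 6*u + 1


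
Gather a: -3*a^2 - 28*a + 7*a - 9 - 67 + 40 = -3*a^2 - 21*a - 36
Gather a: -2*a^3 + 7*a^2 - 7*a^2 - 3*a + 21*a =-2*a^3 + 18*a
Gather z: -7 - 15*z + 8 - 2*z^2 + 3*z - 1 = -2*z^2 - 12*z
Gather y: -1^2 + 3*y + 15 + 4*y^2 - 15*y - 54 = 4*y^2 - 12*y - 40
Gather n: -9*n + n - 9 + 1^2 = -8*n - 8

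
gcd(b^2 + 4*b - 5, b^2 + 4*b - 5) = b^2 + 4*b - 5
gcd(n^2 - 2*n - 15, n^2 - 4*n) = 1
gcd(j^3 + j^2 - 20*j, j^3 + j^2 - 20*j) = j^3 + j^2 - 20*j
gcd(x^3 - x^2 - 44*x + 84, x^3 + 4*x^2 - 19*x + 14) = x^2 + 5*x - 14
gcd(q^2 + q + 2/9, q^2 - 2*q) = 1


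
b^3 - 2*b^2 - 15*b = b*(b - 5)*(b + 3)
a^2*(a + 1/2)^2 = a^4 + a^3 + a^2/4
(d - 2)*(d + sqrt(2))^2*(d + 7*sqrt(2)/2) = d^4 - 2*d^3 + 11*sqrt(2)*d^3/2 - 11*sqrt(2)*d^2 + 16*d^2 - 32*d + 7*sqrt(2)*d - 14*sqrt(2)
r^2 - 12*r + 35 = (r - 7)*(r - 5)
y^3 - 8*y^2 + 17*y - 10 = (y - 5)*(y - 2)*(y - 1)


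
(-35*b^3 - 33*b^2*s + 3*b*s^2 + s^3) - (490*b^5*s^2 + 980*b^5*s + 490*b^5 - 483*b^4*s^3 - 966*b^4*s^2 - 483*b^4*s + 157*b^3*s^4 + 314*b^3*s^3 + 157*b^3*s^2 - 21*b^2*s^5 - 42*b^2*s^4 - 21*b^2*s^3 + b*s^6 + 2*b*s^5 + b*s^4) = -490*b^5*s^2 - 980*b^5*s - 490*b^5 + 483*b^4*s^3 + 966*b^4*s^2 + 483*b^4*s - 157*b^3*s^4 - 314*b^3*s^3 - 157*b^3*s^2 - 35*b^3 + 21*b^2*s^5 + 42*b^2*s^4 + 21*b^2*s^3 - 33*b^2*s - b*s^6 - 2*b*s^5 - b*s^4 + 3*b*s^2 + s^3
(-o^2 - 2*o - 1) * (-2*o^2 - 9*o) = 2*o^4 + 13*o^3 + 20*o^2 + 9*o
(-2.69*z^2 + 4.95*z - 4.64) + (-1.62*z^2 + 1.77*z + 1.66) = -4.31*z^2 + 6.72*z - 2.98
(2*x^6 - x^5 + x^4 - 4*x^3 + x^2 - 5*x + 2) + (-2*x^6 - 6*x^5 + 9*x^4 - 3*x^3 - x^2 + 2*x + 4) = -7*x^5 + 10*x^4 - 7*x^3 - 3*x + 6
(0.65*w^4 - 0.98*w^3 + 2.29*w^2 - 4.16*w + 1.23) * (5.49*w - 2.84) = 3.5685*w^5 - 7.2262*w^4 + 15.3553*w^3 - 29.342*w^2 + 18.5671*w - 3.4932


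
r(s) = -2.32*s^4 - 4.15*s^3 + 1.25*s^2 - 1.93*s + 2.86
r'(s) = -9.28*s^3 - 12.45*s^2 + 2.5*s - 1.93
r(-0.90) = 7.11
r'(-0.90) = -7.50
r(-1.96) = 8.45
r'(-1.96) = 15.22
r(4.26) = -1067.57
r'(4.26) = -934.64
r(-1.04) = 8.17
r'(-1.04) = -7.56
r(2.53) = -156.28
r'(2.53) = -225.58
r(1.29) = -12.88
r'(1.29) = -39.34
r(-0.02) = 2.90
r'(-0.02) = -1.98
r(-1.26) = 9.73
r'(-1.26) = -6.28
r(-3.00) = -55.97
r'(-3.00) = 129.08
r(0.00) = 2.86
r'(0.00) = -1.93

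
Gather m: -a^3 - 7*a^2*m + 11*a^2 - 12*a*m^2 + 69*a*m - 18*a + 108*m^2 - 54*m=-a^3 + 11*a^2 - 18*a + m^2*(108 - 12*a) + m*(-7*a^2 + 69*a - 54)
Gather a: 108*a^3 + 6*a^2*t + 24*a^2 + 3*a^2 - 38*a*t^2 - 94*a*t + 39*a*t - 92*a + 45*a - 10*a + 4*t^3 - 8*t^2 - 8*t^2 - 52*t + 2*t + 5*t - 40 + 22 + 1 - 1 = 108*a^3 + a^2*(6*t + 27) + a*(-38*t^2 - 55*t - 57) + 4*t^3 - 16*t^2 - 45*t - 18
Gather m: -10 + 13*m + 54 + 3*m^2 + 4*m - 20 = 3*m^2 + 17*m + 24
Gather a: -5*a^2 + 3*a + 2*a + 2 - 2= -5*a^2 + 5*a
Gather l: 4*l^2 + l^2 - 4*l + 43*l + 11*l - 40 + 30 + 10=5*l^2 + 50*l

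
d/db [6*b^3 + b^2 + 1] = 2*b*(9*b + 1)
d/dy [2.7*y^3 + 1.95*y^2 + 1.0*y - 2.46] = 8.1*y^2 + 3.9*y + 1.0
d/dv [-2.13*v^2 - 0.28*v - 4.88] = -4.26*v - 0.28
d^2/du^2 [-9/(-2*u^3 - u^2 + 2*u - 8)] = 18*(-(6*u + 1)*(2*u^3 + u^2 - 2*u + 8) + 4*(3*u^2 + u - 1)^2)/(2*u^3 + u^2 - 2*u + 8)^3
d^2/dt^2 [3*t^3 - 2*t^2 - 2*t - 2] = 18*t - 4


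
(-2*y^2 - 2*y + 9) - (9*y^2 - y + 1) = -11*y^2 - y + 8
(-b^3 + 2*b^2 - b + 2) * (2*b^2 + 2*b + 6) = -2*b^5 + 2*b^4 - 4*b^3 + 14*b^2 - 2*b + 12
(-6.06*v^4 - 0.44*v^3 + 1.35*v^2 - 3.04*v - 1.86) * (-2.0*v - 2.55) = 12.12*v^5 + 16.333*v^4 - 1.578*v^3 + 2.6375*v^2 + 11.472*v + 4.743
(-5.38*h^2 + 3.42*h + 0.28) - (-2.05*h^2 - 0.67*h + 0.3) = -3.33*h^2 + 4.09*h - 0.02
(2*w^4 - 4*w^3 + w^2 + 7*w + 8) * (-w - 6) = -2*w^5 - 8*w^4 + 23*w^3 - 13*w^2 - 50*w - 48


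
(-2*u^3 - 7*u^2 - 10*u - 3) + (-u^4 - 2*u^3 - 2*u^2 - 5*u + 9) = -u^4 - 4*u^3 - 9*u^2 - 15*u + 6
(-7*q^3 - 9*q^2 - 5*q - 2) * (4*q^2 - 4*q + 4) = -28*q^5 - 8*q^4 - 12*q^3 - 24*q^2 - 12*q - 8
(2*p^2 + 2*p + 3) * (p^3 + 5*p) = 2*p^5 + 2*p^4 + 13*p^3 + 10*p^2 + 15*p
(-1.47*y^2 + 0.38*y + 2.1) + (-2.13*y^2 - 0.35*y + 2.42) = -3.6*y^2 + 0.03*y + 4.52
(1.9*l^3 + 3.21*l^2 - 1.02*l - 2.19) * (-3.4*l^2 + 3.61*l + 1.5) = -6.46*l^5 - 4.055*l^4 + 17.9061*l^3 + 8.5788*l^2 - 9.4359*l - 3.285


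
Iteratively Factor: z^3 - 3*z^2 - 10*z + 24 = (z - 4)*(z^2 + z - 6) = (z - 4)*(z - 2)*(z + 3)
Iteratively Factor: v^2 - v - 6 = (v + 2)*(v - 3)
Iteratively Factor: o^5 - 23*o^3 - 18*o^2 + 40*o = (o - 1)*(o^4 + o^3 - 22*o^2 - 40*o) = o*(o - 1)*(o^3 + o^2 - 22*o - 40) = o*(o - 1)*(o + 4)*(o^2 - 3*o - 10) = o*(o - 5)*(o - 1)*(o + 4)*(o + 2)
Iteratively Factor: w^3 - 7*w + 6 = (w - 1)*(w^2 + w - 6) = (w - 2)*(w - 1)*(w + 3)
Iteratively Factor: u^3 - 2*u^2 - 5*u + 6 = (u + 2)*(u^2 - 4*u + 3) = (u - 3)*(u + 2)*(u - 1)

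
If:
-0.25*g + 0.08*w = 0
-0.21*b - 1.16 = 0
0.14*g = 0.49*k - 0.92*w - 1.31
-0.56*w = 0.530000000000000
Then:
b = -5.52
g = -0.30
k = 0.81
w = -0.95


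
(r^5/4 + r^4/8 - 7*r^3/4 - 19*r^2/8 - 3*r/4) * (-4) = -r^5 - r^4/2 + 7*r^3 + 19*r^2/2 + 3*r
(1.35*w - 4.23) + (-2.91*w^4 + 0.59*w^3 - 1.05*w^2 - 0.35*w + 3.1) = -2.91*w^4 + 0.59*w^3 - 1.05*w^2 + 1.0*w - 1.13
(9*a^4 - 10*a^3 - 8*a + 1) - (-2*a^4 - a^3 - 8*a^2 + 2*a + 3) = 11*a^4 - 9*a^3 + 8*a^2 - 10*a - 2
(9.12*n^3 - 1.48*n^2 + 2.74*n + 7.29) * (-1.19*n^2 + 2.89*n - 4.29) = -10.8528*n^5 + 28.118*n^4 - 46.6626*n^3 + 5.5927*n^2 + 9.3135*n - 31.2741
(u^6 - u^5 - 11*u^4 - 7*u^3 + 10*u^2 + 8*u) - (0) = u^6 - u^5 - 11*u^4 - 7*u^3 + 10*u^2 + 8*u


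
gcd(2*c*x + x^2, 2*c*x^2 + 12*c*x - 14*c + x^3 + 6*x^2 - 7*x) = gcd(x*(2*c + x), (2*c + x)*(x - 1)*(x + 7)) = 2*c + x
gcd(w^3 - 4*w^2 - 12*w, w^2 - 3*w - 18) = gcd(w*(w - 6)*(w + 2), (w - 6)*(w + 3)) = w - 6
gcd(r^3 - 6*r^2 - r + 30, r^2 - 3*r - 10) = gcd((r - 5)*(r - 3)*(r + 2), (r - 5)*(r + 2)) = r^2 - 3*r - 10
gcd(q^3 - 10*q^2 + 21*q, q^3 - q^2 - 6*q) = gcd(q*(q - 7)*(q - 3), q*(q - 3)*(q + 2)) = q^2 - 3*q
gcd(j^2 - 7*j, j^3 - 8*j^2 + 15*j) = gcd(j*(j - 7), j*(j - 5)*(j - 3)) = j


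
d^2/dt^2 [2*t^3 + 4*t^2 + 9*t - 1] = 12*t + 8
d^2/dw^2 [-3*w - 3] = 0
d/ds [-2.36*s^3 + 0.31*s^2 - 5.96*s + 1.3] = -7.08*s^2 + 0.62*s - 5.96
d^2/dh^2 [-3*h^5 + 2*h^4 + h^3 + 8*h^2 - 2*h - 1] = -60*h^3 + 24*h^2 + 6*h + 16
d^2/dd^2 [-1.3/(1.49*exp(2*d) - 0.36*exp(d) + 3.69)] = (-1.3*(2.98*exp(d) - 0.36)*(5.96*exp(d) - 0.72)*exp(d) + (7.748*exp(d) - 0.468)*(1.49*exp(2*d) - 0.36*exp(d) + 3.69))*exp(d)/(1.49*exp(2*d) - 0.36*exp(d) + 3.69)^3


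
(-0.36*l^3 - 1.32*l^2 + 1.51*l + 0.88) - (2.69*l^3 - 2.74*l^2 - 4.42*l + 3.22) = -3.05*l^3 + 1.42*l^2 + 5.93*l - 2.34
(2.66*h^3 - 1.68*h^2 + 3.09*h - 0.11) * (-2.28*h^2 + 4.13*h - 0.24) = -6.0648*h^5 + 14.8162*h^4 - 14.622*h^3 + 13.4157*h^2 - 1.1959*h + 0.0264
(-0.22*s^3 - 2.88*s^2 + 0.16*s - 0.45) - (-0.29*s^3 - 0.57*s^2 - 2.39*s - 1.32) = 0.07*s^3 - 2.31*s^2 + 2.55*s + 0.87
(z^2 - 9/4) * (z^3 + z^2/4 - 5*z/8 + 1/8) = z^5 + z^4/4 - 23*z^3/8 - 7*z^2/16 + 45*z/32 - 9/32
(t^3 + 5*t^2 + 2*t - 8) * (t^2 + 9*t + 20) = t^5 + 14*t^4 + 67*t^3 + 110*t^2 - 32*t - 160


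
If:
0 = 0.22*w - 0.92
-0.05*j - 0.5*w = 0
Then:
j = -41.82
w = 4.18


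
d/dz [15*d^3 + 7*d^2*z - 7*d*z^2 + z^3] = 7*d^2 - 14*d*z + 3*z^2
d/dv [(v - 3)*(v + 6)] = 2*v + 3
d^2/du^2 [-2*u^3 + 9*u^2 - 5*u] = 18 - 12*u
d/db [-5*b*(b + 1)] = -10*b - 5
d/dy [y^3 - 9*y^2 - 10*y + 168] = 3*y^2 - 18*y - 10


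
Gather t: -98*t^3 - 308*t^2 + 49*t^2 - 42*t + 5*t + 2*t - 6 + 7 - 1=-98*t^3 - 259*t^2 - 35*t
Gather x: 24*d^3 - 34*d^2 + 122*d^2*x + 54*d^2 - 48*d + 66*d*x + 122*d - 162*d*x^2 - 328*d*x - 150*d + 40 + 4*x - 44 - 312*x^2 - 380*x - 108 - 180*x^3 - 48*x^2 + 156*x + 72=24*d^3 + 20*d^2 - 76*d - 180*x^3 + x^2*(-162*d - 360) + x*(122*d^2 - 262*d - 220) - 40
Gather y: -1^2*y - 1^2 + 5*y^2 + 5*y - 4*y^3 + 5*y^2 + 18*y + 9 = -4*y^3 + 10*y^2 + 22*y + 8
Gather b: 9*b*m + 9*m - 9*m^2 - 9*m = 9*b*m - 9*m^2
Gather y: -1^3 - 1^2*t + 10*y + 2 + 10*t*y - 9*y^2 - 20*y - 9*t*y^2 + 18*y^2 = -t + y^2*(9 - 9*t) + y*(10*t - 10) + 1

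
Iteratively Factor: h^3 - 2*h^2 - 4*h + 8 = (h + 2)*(h^2 - 4*h + 4) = (h - 2)*(h + 2)*(h - 2)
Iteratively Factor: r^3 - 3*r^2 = (r)*(r^2 - 3*r) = r^2*(r - 3)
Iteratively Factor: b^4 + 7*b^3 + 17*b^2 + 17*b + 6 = (b + 3)*(b^3 + 4*b^2 + 5*b + 2) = (b + 1)*(b + 3)*(b^2 + 3*b + 2) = (b + 1)*(b + 2)*(b + 3)*(b + 1)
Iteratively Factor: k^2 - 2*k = (k)*(k - 2)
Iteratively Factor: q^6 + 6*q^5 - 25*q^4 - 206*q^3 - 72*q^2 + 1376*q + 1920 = (q + 4)*(q^5 + 2*q^4 - 33*q^3 - 74*q^2 + 224*q + 480) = (q + 4)^2*(q^4 - 2*q^3 - 25*q^2 + 26*q + 120) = (q + 2)*(q + 4)^2*(q^3 - 4*q^2 - 17*q + 60) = (q - 3)*(q + 2)*(q + 4)^2*(q^2 - q - 20) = (q - 5)*(q - 3)*(q + 2)*(q + 4)^2*(q + 4)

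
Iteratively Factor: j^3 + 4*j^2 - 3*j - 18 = (j + 3)*(j^2 + j - 6) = (j - 2)*(j + 3)*(j + 3)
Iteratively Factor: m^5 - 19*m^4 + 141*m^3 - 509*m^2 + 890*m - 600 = (m - 5)*(m^4 - 14*m^3 + 71*m^2 - 154*m + 120) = (m - 5)^2*(m^3 - 9*m^2 + 26*m - 24) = (m - 5)^2*(m - 2)*(m^2 - 7*m + 12) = (m - 5)^2*(m - 3)*(m - 2)*(m - 4)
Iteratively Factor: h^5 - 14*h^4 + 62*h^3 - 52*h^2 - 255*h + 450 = (h - 5)*(h^4 - 9*h^3 + 17*h^2 + 33*h - 90) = (h - 5)*(h - 3)*(h^3 - 6*h^2 - h + 30) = (h - 5)*(h - 3)^2*(h^2 - 3*h - 10) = (h - 5)^2*(h - 3)^2*(h + 2)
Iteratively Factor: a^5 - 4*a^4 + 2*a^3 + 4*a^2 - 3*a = (a - 1)*(a^4 - 3*a^3 - a^2 + 3*a) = (a - 3)*(a - 1)*(a^3 - a) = (a - 3)*(a - 1)*(a + 1)*(a^2 - a) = (a - 3)*(a - 1)^2*(a + 1)*(a)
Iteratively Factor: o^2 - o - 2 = (o + 1)*(o - 2)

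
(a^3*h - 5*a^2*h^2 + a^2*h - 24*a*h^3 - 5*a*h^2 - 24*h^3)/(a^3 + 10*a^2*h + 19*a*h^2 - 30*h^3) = h*(a^3 - 5*a^2*h + a^2 - 24*a*h^2 - 5*a*h - 24*h^2)/(a^3 + 10*a^2*h + 19*a*h^2 - 30*h^3)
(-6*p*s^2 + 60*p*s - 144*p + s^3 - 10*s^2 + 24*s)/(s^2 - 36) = (-6*p*s + 24*p + s^2 - 4*s)/(s + 6)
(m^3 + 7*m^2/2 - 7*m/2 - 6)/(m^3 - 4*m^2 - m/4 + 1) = 2*(2*m^3 + 7*m^2 - 7*m - 12)/(4*m^3 - 16*m^2 - m + 4)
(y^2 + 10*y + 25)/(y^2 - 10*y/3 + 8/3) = 3*(y^2 + 10*y + 25)/(3*y^2 - 10*y + 8)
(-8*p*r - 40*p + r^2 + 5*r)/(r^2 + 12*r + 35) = (-8*p + r)/(r + 7)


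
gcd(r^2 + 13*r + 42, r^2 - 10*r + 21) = 1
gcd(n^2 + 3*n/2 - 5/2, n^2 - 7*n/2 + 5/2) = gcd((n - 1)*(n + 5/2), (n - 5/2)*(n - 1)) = n - 1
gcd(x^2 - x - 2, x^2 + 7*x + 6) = x + 1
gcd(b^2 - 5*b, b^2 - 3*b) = b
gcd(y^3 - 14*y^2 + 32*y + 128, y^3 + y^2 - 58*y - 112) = y^2 - 6*y - 16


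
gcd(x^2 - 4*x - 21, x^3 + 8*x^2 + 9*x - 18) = x + 3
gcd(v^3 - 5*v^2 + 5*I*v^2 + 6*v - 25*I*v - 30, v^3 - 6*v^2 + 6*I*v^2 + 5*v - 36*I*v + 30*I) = v^2 + v*(-5 + 6*I) - 30*I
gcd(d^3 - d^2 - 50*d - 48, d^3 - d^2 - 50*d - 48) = d^3 - d^2 - 50*d - 48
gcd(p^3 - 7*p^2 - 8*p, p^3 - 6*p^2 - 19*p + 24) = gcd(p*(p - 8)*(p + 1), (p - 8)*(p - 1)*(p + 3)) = p - 8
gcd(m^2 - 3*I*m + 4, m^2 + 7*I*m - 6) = m + I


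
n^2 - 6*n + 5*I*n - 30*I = (n - 6)*(n + 5*I)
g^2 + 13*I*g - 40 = (g + 5*I)*(g + 8*I)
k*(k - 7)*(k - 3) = k^3 - 10*k^2 + 21*k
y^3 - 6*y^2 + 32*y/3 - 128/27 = (y - 8/3)^2*(y - 2/3)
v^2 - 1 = (v - 1)*(v + 1)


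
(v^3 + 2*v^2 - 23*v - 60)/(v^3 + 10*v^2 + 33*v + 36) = (v - 5)/(v + 3)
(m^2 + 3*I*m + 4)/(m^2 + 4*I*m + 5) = (m + 4*I)/(m + 5*I)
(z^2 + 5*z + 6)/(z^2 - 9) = (z + 2)/(z - 3)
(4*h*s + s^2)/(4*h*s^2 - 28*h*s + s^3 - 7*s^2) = 1/(s - 7)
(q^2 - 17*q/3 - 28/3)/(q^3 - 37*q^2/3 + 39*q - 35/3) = (3*q + 4)/(3*q^2 - 16*q + 5)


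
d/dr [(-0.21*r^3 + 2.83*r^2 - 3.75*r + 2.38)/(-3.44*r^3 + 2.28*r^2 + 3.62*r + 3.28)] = (9.2564*r^4 - 27.3204*r^3 + 41.2898*r^2 + 7.712*r - 20.9156)/(11.8336*r^6 - 15.6864*r^5 - 19.7072*r^4 - 6.0592*r^3 + 28.0612*r^2 + 23.7472*r + 10.7584)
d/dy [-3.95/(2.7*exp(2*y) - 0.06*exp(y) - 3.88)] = (21.33*exp(y) - 0.237)*exp(y)/(-2.7*exp(2*y) + 0.06*exp(y) + 3.88)^2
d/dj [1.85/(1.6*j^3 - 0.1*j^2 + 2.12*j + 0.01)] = (-8.88*j^2 + 0.37*j - 3.922)/(1.6*j^3 - 0.1*j^2 + 2.12*j + 0.01)^2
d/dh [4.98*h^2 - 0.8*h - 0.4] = 9.96*h - 0.8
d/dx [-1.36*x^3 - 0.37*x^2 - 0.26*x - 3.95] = -4.08*x^2 - 0.74*x - 0.26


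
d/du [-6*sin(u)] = -6*cos(u)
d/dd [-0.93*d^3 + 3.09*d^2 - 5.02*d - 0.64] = -2.79*d^2 + 6.18*d - 5.02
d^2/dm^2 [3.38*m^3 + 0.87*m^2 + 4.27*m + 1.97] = 20.28*m + 1.74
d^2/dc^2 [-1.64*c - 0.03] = 0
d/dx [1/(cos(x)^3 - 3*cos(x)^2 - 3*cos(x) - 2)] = 3*(cos(x)^2 - 2*cos(x) - 1)*sin(x)/(-cos(x)^3 + 3*cos(x)^2 + 3*cos(x) + 2)^2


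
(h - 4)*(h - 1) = h^2 - 5*h + 4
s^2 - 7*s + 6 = (s - 6)*(s - 1)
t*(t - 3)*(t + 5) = t^3 + 2*t^2 - 15*t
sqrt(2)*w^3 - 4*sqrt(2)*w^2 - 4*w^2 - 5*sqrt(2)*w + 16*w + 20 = (w - 5)*(w - 2*sqrt(2))*(sqrt(2)*w + sqrt(2))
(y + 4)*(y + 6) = y^2 + 10*y + 24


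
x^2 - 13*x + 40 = (x - 8)*(x - 5)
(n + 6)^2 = n^2 + 12*n + 36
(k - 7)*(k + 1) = k^2 - 6*k - 7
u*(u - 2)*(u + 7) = u^3 + 5*u^2 - 14*u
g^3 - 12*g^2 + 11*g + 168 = (g - 8)*(g - 7)*(g + 3)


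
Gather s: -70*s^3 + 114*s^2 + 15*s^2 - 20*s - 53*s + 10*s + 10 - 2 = -70*s^3 + 129*s^2 - 63*s + 8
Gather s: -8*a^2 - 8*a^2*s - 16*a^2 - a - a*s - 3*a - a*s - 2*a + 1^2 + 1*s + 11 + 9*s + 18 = -24*a^2 - 6*a + s*(-8*a^2 - 2*a + 10) + 30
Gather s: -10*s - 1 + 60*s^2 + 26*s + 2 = 60*s^2 + 16*s + 1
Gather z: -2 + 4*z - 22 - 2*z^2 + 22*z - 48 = -2*z^2 + 26*z - 72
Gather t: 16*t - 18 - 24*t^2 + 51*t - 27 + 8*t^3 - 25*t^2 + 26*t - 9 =8*t^3 - 49*t^2 + 93*t - 54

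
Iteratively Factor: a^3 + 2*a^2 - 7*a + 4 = (a - 1)*(a^2 + 3*a - 4) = (a - 1)*(a + 4)*(a - 1)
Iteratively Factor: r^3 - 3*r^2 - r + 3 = (r - 3)*(r^2 - 1) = (r - 3)*(r - 1)*(r + 1)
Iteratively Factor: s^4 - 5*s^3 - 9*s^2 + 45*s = (s)*(s^3 - 5*s^2 - 9*s + 45) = s*(s + 3)*(s^2 - 8*s + 15) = s*(s - 5)*(s + 3)*(s - 3)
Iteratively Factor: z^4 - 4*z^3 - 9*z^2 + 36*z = (z - 4)*(z^3 - 9*z) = (z - 4)*(z + 3)*(z^2 - 3*z) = z*(z - 4)*(z + 3)*(z - 3)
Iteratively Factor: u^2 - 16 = (u - 4)*(u + 4)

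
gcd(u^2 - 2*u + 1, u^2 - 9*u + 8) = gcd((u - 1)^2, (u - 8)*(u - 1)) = u - 1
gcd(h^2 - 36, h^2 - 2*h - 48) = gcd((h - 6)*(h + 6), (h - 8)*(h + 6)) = h + 6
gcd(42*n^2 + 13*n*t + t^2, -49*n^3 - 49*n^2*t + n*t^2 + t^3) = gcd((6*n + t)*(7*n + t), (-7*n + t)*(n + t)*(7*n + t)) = 7*n + t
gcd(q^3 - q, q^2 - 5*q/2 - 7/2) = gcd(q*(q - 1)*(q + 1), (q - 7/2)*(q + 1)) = q + 1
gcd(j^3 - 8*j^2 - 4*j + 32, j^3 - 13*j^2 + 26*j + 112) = j^2 - 6*j - 16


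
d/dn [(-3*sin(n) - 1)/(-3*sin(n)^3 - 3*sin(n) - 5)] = 3*(-6*sin(n)^3 - 3*sin(n)^2 + 4)*cos(n)/(3*sin(n)^3 + 3*sin(n) + 5)^2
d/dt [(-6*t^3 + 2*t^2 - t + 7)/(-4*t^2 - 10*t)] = (12*t^4 + 60*t^3 - 12*t^2 + 28*t + 35)/(2*t^2*(4*t^2 + 20*t + 25))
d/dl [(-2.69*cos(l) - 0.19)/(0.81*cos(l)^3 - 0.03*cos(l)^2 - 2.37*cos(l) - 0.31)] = (-4.3578*cos(l)^3 - 0.381*cos(l)^2 + 0.0114000000000001*cos(l) - 0.3836)*sin(l)/(0.6561*cos(l)^6 - 0.0486*cos(l)^5 - 3.8385*cos(l)^4 - 0.36*cos(l)^3 + 5.6355*cos(l)^2 + 1.4694*cos(l) + 0.0961)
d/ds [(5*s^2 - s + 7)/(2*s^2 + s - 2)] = (7*s^2 - 48*s - 5)/(4*s^4 + 4*s^3 - 7*s^2 - 4*s + 4)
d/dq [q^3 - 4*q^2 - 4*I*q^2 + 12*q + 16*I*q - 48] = 3*q^2 - 8*q - 8*I*q + 12 + 16*I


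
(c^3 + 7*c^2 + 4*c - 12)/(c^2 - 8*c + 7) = (c^2 + 8*c + 12)/(c - 7)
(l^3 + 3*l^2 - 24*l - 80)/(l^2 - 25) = (l^2 + 8*l + 16)/(l + 5)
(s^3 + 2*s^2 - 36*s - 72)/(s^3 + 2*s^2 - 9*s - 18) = (s^2 - 36)/(s^2 - 9)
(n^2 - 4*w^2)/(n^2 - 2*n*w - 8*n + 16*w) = (n + 2*w)/(n - 8)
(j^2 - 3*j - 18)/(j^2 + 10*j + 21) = (j - 6)/(j + 7)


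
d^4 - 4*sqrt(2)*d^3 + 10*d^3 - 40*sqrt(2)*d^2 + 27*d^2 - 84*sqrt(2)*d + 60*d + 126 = (d + 3)*(d + 7)*(d - 3*sqrt(2))*(d - sqrt(2))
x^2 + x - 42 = (x - 6)*(x + 7)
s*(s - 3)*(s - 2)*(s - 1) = s^4 - 6*s^3 + 11*s^2 - 6*s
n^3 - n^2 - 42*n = n*(n - 7)*(n + 6)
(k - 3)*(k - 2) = k^2 - 5*k + 6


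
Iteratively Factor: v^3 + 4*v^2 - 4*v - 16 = (v + 4)*(v^2 - 4) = (v - 2)*(v + 4)*(v + 2)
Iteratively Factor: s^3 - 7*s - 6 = (s + 1)*(s^2 - s - 6) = (s - 3)*(s + 1)*(s + 2)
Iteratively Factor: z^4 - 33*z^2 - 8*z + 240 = (z - 5)*(z^3 + 5*z^2 - 8*z - 48) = (z - 5)*(z + 4)*(z^2 + z - 12) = (z - 5)*(z - 3)*(z + 4)*(z + 4)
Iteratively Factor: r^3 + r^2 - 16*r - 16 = (r + 4)*(r^2 - 3*r - 4) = (r - 4)*(r + 4)*(r + 1)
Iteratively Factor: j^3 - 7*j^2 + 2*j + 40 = (j + 2)*(j^2 - 9*j + 20) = (j - 5)*(j + 2)*(j - 4)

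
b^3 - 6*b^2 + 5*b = b*(b - 5)*(b - 1)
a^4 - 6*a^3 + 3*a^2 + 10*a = a*(a - 5)*(a - 2)*(a + 1)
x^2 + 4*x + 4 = (x + 2)^2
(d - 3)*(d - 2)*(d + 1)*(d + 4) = d^4 - 15*d^2 + 10*d + 24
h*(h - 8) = h^2 - 8*h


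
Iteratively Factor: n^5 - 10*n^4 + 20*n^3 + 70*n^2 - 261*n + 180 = (n - 4)*(n^4 - 6*n^3 - 4*n^2 + 54*n - 45) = (n - 4)*(n + 3)*(n^3 - 9*n^2 + 23*n - 15) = (n - 4)*(n - 3)*(n + 3)*(n^2 - 6*n + 5) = (n - 5)*(n - 4)*(n - 3)*(n + 3)*(n - 1)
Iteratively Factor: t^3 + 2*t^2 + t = (t)*(t^2 + 2*t + 1) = t*(t + 1)*(t + 1)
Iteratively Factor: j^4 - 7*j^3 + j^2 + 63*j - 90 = (j - 5)*(j^3 - 2*j^2 - 9*j + 18) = (j - 5)*(j + 3)*(j^2 - 5*j + 6) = (j - 5)*(j - 2)*(j + 3)*(j - 3)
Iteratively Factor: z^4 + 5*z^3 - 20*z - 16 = (z + 2)*(z^3 + 3*z^2 - 6*z - 8) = (z + 1)*(z + 2)*(z^2 + 2*z - 8) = (z - 2)*(z + 1)*(z + 2)*(z + 4)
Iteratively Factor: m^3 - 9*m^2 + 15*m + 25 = (m - 5)*(m^2 - 4*m - 5) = (m - 5)^2*(m + 1)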